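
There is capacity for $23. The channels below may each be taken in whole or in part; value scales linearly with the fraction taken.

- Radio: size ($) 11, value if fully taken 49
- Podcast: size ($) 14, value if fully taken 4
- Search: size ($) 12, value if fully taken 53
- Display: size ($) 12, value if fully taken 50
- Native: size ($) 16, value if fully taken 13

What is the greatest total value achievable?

Sort by value density: Radio 49/11≈4.45, Search 53/12≈4.42, Display 50/12≈4.17, Native 13/16≈0.812, Podcast 4/14≈0.286.
Radio: take in full, 11 $ for value 49 → 12 left.
All 12 $ of Search fit (value 53) → 0 remain.
Total value = 102.

102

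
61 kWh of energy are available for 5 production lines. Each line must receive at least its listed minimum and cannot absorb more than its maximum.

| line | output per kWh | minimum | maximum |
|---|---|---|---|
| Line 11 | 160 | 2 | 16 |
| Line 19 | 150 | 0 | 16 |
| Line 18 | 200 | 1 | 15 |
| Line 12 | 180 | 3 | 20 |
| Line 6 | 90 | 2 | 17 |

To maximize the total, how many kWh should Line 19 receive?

8

Meeting every minimum uses 2+0+1+3+2 = 8 kWh, leaving 53.
Highest output per kWh first: Line 18 200 > Line 12 180 > Line 11 160 > Line 19 150 > Line 6 90.
Line 18 takes 14 more to reach its cap of 15 ; 39 left.
Line 12: +17 to 20 (cap) ; 22 left.
Line 11: +14 to 16 (cap) ; 8 left.
Line 19: +8 (room for 16) → 8. Pool exhausted.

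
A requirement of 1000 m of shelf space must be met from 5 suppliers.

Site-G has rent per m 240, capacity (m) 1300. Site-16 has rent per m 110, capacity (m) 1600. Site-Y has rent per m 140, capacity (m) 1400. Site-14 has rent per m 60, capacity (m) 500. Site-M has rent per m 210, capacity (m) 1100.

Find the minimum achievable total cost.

85000

Fill from the cheapest supplier first.
Site-14 (60): use full 500 — 500 m to go.
Take 500 from Site-16 at 110 to finish.
Site-Y, Site-M, Site-G: unused.
Cost = 500×60 + 500×110 = 85000.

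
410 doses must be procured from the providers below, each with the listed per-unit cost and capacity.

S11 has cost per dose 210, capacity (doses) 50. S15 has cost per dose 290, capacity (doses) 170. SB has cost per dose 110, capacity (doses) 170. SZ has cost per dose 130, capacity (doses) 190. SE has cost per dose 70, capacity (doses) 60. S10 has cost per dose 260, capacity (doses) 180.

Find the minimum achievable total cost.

46300

Use providers in increasing cost order.
SE (70): use full 60 ; 350 doses to go.
SB (110): use full 170 ; 180 doses to go.
Take 180 from SZ at 130 to finish.
S11, S10, S15: unused.
Cost = 60×70 + 170×110 + 180×130 = 46300.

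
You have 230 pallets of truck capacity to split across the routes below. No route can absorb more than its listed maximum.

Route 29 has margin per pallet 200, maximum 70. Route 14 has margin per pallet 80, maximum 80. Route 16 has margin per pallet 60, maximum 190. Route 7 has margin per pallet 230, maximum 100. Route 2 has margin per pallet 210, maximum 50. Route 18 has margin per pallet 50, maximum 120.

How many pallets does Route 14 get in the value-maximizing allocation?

Rank by margin per pallet: Route 7 230 > Route 2 210 > Route 29 200 > Route 14 80 > Route 16 60 > Route 18 50.
Route 7 takes 100 to reach its cap of 100 → 130 left.
Give Route 2 50 to hit its cap of 50 → 80 left.
Give Route 29 70 to hit its cap of 70 → 10 left.
Only 10 left; Route 14 takes them to reach 10.

10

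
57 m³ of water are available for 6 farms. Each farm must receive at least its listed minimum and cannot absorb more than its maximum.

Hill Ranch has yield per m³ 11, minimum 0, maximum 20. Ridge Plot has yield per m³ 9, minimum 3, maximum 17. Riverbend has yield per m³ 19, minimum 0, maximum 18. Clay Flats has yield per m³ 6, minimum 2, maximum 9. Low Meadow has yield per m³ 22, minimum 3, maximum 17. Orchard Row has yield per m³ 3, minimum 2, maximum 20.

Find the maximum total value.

926

Meeting every minimum uses 0+3+0+2+3+2 = 10 m³, leaving 47.
Order the farms by yield per m³: Low Meadow 22 > Riverbend 19 > Hill Ranch 11 > Ridge Plot 9 > Clay Flats 6 > Orchard Row 3.
Low Meadow takes 14 more to reach its cap of 17 ; 33 left.
Riverbend takes 18 more to reach its cap of 18 ; 15 left.
Hill Ranch has room for 20 more but only 15 remain, so it gets 15.
Total = 11×15 + 9×3 + 19×18 + 6×2 + 22×17 + 3×2 = 926.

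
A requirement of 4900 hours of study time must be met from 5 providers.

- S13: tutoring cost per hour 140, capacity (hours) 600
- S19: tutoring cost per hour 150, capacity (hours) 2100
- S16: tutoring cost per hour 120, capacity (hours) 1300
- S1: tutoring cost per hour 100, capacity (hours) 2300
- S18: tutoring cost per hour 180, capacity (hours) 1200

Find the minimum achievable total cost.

575000

Use providers in increasing cost order.
S1 (100): use full 2300 → 2600 hours to go.
S16 at 120: take all 1300 hours → 1300 still needed.
Take 600 from S13 at 140 → need 700 more.
Take 700 from S19 at 150 to finish.
S18: unused.
Cost = 2300×100 + 1300×120 + 600×140 + 700×150 = 575000.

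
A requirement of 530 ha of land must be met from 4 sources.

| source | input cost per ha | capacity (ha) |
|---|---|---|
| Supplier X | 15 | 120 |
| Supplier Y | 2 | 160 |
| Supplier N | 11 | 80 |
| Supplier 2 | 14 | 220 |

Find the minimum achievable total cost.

Fill from the cheapest source first.
Take 160 from Supplier Y at 2 — need 370 more.
Take 80 from Supplier N at 11 — need 290 more.
Supplier 2 (14): use full 220 — 70 ha to go.
Supplier X at 15: take 70 of its 120 — requirement met.
Cost = 160×2 + 80×11 + 220×14 + 70×15 = 5330.

5330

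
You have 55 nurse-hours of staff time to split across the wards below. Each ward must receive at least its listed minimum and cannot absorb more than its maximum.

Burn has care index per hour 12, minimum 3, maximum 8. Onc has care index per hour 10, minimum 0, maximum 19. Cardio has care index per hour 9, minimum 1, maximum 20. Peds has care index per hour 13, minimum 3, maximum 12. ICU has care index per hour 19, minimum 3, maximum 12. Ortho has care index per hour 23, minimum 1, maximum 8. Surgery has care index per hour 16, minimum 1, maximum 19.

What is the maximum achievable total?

Meeting every minimum uses 3+0+1+3+3+1+1 = 12 nurse-hours, leaving 43.
Rank by care index per hour: Ortho 23 > ICU 19 > Surgery 16 > Peds 13 > Burn 12 > Onc 10 > Cardio 9.
Ortho takes 7 more to reach its cap of 8 ; 36 left.
ICU: +9 to 12 (cap) ; 27 left.
Surgery takes 18 more to reach its cap of 19 ; 9 left.
Peds takes 9 more to reach its cap of 12 ; 0 left.
Total = 12×3 + 9×1 + 13×12 + 19×12 + 23×8 + 16×19 = 917.

917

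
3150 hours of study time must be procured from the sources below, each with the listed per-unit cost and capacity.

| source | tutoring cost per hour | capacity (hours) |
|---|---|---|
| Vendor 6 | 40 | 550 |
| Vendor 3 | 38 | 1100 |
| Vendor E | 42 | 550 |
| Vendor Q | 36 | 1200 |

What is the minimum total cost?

119600

Fill from the cheapest source first.
Vendor Q at 36: take all 1200 hours — 1950 still needed.
Vendor 3 (38): use full 1100 — 850 hours to go.
Take 550 from Vendor 6 at 40 — need 300 more.
Vendor E at 42: take 300 of its 550 — requirement met.
Cost = 1200×36 + 1100×38 + 550×40 + 300×42 = 119600.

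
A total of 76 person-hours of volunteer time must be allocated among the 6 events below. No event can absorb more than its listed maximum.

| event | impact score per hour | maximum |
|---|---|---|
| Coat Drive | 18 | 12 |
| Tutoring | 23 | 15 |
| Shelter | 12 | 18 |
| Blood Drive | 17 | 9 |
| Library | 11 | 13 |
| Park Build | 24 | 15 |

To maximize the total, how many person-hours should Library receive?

Highest impact score per hour first: Park Build 24 > Tutoring 23 > Coat Drive 18 > Blood Drive 17 > Shelter 12 > Library 11.
Park Build: +15 to 15 (cap) — 61 left.
Tutoring: +15 to 15 (cap) — 46 left.
Coat Drive takes 12 to reach its cap of 12 — 34 left.
Blood Drive: +9 to 9 (cap) — 25 left.
Shelter takes 18 to reach its cap of 18 — 7 left.
Only 7 left; Library takes them to reach 7.

7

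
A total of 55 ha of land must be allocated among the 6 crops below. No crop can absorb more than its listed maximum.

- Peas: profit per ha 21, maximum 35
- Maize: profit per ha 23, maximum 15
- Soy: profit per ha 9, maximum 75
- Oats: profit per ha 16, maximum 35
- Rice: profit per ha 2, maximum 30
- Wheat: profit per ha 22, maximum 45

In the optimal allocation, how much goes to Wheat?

Order the crops by profit per ha: Maize 23 > Wheat 22 > Peas 21 > Oats 16 > Soy 9 > Rice 2.
Maize: +15 to 15 (cap) ; 40 left.
Only 40 left; Wheat takes them to reach 40.

40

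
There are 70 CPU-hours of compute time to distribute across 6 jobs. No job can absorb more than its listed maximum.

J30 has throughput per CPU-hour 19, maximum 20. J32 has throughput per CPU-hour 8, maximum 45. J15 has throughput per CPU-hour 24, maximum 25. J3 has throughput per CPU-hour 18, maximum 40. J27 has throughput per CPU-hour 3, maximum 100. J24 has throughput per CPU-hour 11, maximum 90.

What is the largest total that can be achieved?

1430

Order the jobs by throughput per CPU-hour: J15 24 > J30 19 > J3 18 > J24 11 > J32 8 > J27 3.
J15 takes 25 to reach its cap of 25 ; 45 left.
Give J30 20 to hit its cap of 20 ; 25 left.
Only 25 left; J3 takes them to reach 25.
Total = 19×20 + 24×25 + 18×25 = 1430.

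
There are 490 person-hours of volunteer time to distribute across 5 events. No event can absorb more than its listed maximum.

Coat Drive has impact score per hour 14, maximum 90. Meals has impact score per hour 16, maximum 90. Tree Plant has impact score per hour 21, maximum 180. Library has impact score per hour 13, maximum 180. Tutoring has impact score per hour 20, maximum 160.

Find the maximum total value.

9260

Highest impact score per hour first: Tree Plant 21 > Tutoring 20 > Meals 16 > Coat Drive 14 > Library 13.
Give Tree Plant 180 to hit its cap of 180 ; 310 left.
Tutoring takes 160 to reach its cap of 160 ; 150 left.
Meals takes 90 to reach its cap of 90 ; 60 left.
Only 60 left; Coat Drive takes them to reach 60.
Total = 14×60 + 16×90 + 21×180 + 20×160 = 9260.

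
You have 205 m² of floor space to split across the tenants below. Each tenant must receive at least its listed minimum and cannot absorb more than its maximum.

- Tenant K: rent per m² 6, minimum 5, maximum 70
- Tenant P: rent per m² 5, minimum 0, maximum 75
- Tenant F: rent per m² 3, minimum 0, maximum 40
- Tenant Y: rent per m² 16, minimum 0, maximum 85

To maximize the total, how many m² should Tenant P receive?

Meeting every minimum uses 5+0+0+0 = 5 m², leaving 200.
Highest rent per m² first: Tenant Y 16 > Tenant K 6 > Tenant P 5 > Tenant F 3.
Tenant Y: +85 to 85 (cap) → 115 left.
Tenant K takes 65 more to reach its cap of 70 → 50 left.
Tenant P has room for 75 more but only 50 remain, so it gets 50.

50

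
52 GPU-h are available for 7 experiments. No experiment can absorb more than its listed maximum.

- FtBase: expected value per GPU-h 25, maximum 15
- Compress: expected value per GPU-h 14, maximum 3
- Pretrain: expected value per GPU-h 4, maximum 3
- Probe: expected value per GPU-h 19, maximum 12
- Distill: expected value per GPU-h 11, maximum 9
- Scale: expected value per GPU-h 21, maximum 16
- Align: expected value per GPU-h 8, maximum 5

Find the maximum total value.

Order the experiments by expected value per GPU-h: FtBase 25 > Scale 21 > Probe 19 > Compress 14 > Distill 11 > Align 8 > Pretrain 4.
Give FtBase 15 to hit its cap of 15 → 37 left.
Scale takes 16 to reach its cap of 16 → 21 left.
Probe takes 12 to reach its cap of 12 → 9 left.
Compress: +3 to 3 (cap) → 6 left.
Distill: +6 (room for 9) → 6. Pool exhausted.
Total = 25×15 + 14×3 + 19×12 + 11×6 + 21×16 = 1047.

1047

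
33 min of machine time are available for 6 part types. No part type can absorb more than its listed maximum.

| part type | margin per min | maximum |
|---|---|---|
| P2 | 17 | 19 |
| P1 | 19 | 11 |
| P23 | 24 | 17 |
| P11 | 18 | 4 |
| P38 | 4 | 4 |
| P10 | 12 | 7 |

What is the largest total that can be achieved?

Highest margin per min first: P23 24 > P1 19 > P11 18 > P2 17 > P10 12 > P38 4.
Give P23 17 to hit its cap of 17 → 16 left.
P1 takes 11 to reach its cap of 11 → 5 left.
P11 takes 4 to reach its cap of 4 → 1 left.
Only 1 left; P2 takes them to reach 1.
Total = 17×1 + 19×11 + 24×17 + 18×4 = 706.

706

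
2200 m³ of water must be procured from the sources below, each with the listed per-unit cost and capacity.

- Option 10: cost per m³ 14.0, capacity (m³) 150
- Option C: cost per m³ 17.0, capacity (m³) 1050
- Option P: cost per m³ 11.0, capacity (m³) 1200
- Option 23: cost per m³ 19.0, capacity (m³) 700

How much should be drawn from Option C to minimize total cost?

850

Fill from the cheapest source first.
Take 1200 from Option P at 11.0 — need 1000 more.
Take 150 from Option 10 at 14.0 — need 850 more.
Take 850 from Option C at 17.0 to finish.
Option 23: unused.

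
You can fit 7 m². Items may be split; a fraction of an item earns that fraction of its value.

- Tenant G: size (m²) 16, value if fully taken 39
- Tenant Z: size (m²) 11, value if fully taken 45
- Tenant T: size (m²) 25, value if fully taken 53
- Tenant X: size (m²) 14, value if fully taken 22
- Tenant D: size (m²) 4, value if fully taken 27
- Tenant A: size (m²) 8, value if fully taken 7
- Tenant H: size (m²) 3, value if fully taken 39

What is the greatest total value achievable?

66

Sort by value density: Tenant H 39/3≈13, Tenant D 27/4≈6.75, Tenant Z 45/11≈4.09, Tenant G 39/16≈2.44, Tenant T 53/25≈2.12, Tenant X 22/14≈1.57, Tenant A 7/8≈0.875.
Tenant H: take in full, 3 m² for value 39 → 4 left.
Take all of Tenant D (4 m², value 27) → 0 m² left.
Total value = 66.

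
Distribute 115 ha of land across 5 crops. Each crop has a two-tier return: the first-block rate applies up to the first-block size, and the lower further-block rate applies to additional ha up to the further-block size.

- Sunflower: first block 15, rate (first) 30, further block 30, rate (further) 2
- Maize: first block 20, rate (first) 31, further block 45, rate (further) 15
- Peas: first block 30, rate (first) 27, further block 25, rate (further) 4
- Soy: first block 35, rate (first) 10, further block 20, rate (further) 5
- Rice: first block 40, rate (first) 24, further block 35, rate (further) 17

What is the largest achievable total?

3010

Rank every tier by rate: Maize/T1 31 > Sunflower/T1 30 > Peas/T1 27 > Rice/T1 24 > Rice/T2 17 > Maize/T2 15 > Soy/T1 10 > Soy/T2 5 > Peas/T2 4 > Sunflower/T2 2.
Maize T1 at 31: fill all 20 ; 95 left.
Sunflower/T1 (30): +15 ; 80 left.
Peas T1 at 27: fill all 30 ; 50 left.
Rice T1 at 24: fill all 40 ; 10 left.
10 remain; put them into Rice T2 at 17.
Total = 31×20 + 30×15 + 27×30 + 24×40 + 17×10 = 3010.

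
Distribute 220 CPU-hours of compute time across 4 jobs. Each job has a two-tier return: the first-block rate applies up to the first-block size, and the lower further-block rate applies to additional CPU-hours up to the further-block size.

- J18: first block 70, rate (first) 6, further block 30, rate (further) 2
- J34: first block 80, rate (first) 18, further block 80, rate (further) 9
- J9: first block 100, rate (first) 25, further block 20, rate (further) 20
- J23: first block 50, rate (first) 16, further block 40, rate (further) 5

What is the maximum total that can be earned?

4660

Treat each block as its own option and order by rate: J9/first 25 > J9/second 20 > J34/first 18 > J23/first 16 > J34/second 9 > J18/first 6 > J23/second 5 > J18/second 2.
J9/first (25): +100 — 120 left.
Fill J9 second block (20 at 20) — 100 left.
J34/first (18): +80 — 20 left.
20 remain; put them into J23 first at 16.
Total = 25×100 + 20×20 + 18×80 + 16×20 = 4660.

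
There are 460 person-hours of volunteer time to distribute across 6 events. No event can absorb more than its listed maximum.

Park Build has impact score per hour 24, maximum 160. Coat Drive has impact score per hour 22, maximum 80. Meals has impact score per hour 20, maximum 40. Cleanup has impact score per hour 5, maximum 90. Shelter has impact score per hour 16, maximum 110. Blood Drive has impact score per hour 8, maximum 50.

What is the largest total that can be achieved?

8660

Highest impact score per hour first: Park Build 24 > Coat Drive 22 > Meals 20 > Shelter 16 > Blood Drive 8 > Cleanup 5.
Park Build: +160 to 160 (cap) → 300 left.
Give Coat Drive 80 to hit its cap of 80 → 220 left.
Meals: +40 to 40 (cap) → 180 left.
Shelter takes 110 to reach its cap of 110 → 70 left.
Blood Drive takes 50 to reach its cap of 50 → 20 left.
Cleanup has room for 90 but only 20 remain, so it gets 20.
Total = 24×160 + 22×80 + 20×40 + 5×20 + 16×110 + 8×50 = 8660.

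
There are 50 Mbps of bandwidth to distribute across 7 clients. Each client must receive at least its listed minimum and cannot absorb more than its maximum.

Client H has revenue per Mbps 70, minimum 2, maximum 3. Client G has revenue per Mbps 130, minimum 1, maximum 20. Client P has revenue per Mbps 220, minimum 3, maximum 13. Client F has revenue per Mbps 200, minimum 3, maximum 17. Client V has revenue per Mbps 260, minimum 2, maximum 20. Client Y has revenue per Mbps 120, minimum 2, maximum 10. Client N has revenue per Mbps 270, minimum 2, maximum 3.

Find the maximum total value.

Meeting every minimum uses 2+1+3+3+2+2+2 = 15 Mbps, leaving 35.
Rank by revenue per Mbps: Client N 270 > Client V 260 > Client P 220 > Client F 200 > Client G 130 > Client Y 120 > Client H 70.
Client N: +1 to 3 (cap) ; 34 left.
Client V takes 18 more to reach its cap of 20 ; 16 left.
Give Client P 10 more to hit its cap of 13 ; 6 left.
Only 6 left; Client F takes them to reach 9.
Total = 70×2 + 130×1 + 220×13 + 200×9 + 260×20 + 120×2 + 270×3 = 11180.

11180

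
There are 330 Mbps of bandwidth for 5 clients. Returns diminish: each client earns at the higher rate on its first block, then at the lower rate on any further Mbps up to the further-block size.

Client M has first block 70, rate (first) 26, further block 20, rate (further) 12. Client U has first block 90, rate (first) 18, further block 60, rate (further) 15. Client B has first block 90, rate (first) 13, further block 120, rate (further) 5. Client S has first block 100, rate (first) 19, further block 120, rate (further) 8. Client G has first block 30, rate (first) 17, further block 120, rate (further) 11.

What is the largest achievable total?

6450

Rank every tier by rate: Client M/T1 26 > Client S/T1 19 > Client U/T1 18 > Client G/T1 17 > Client U/T2 15 > Client B/T1 13 > Client M/T2 12 > Client G/T2 11 > Client S/T2 8 > Client B/T2 5.
Client M/T1 (26): +70 → 260 left.
Client S/T1 (19): +100 → 160 left.
Fill Client U T1 block (90 at 18) → 70 left.
Client G T1 at 17: fill all 30 → 40 left.
Client U T2 at 15: only 40 left, fill 40.
Total = 26×70 + 19×100 + 18×90 + 17×30 + 15×40 = 6450.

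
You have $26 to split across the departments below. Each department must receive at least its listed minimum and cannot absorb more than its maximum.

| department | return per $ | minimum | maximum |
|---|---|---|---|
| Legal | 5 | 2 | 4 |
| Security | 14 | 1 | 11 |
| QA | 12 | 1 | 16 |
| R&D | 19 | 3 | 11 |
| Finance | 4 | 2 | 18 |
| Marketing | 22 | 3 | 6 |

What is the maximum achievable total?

Meeting every minimum uses 2+1+1+3+2+3 = 12 $, leaving 14.
Rank by return per $: Marketing 22 > R&D 19 > Security 14 > QA 12 > Legal 5 > Finance 4.
Marketing takes 3 more to reach its cap of 6 → 11 left.
R&D takes 8 more to reach its cap of 11 → 3 left.
Security has room for 10 more but only 3 remain, so it gets 4.
Total = 5×2 + 14×4 + 12×1 + 19×11 + 4×2 + 22×6 = 427.

427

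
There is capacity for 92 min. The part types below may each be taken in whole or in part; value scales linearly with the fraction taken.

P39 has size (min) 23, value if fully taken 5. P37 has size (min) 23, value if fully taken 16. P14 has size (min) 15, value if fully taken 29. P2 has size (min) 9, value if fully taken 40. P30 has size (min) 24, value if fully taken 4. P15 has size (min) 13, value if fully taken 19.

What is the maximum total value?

Sort by value density: P2 40/9≈4.44, P14 29/15≈1.93, P15 19/13≈1.46, P37 16/23≈0.696, P39 5/23≈0.217, P30 4/24≈0.167.
Take all of P2 (9 min, value 40) ; 83 min left.
P14: take in full, 15 min for value 29 ; 68 left.
Take all of P15 (13 min, value 19) ; 55 min left.
P37: take in full, 23 min for value 16 ; 32 left.
All 23 min of P39 fit (value 5) ; 9 remain.
Only 9 min remain; take 9/24 of P30 for value 4×9/24 = 1.5.
Total value = 110.5.

110.5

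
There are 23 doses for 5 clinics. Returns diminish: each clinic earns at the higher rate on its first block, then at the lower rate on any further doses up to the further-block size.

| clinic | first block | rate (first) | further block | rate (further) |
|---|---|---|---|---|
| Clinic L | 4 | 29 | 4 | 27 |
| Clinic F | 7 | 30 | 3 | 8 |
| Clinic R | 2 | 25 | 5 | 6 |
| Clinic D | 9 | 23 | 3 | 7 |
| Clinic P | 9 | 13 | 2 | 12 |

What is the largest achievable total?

Treat each block as its own option and order by rate: Clinic F/first 30 > Clinic L/first 29 > Clinic L/second 27 > Clinic R/first 25 > Clinic D/first 23 > Clinic P/first 13 > Clinic P/second 12 > Clinic F/second 8 > Clinic D/second 7 > Clinic R/second 6.
Clinic F first at 30: fill all 7 — 16 left.
Clinic L first at 29: fill all 4 — 12 left.
Clinic L/second (27): +4 — 8 left.
Clinic R first at 25: fill all 2 — 6 left.
Clinic D/first: +6 of 9 at 23; pool empty.
Total = 30×7 + 29×4 + 27×4 + 25×2 + 23×6 = 622.

622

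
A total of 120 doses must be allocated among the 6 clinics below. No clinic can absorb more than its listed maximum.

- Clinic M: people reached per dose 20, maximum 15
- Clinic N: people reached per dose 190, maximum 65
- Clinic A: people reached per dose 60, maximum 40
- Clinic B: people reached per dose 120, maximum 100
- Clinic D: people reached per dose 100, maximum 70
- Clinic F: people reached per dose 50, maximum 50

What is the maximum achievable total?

18950

Order the clinics by people reached per dose: Clinic N 190 > Clinic B 120 > Clinic D 100 > Clinic A 60 > Clinic F 50 > Clinic M 20.
Give Clinic N 65 to hit its cap of 65 ; 55 left.
Clinic B has room for 100 but only 55 remain, so it gets 55.
Total = 190×65 + 120×55 = 18950.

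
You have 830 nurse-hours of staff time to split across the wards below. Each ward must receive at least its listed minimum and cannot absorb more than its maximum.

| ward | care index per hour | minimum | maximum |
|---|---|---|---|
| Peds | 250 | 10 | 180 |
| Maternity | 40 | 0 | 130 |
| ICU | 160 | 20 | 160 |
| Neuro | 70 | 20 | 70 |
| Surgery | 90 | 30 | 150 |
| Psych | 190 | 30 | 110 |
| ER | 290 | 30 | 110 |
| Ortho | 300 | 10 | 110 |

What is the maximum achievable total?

Meeting every minimum uses 10+0+20+20+30+30+30+10 = 150 nurse-hours, leaving 680.
Rank by care index per hour: Ortho 300 > ER 290 > Peds 250 > Psych 190 > ICU 160 > Surgery 90 > Neuro 70 > Maternity 40.
Give Ortho 100 more to hit its cap of 110 → 580 left.
ER takes 80 more to reach its cap of 110 → 500 left.
Peds takes 170 more to reach its cap of 180 → 330 left.
Psych: +80 to 110 (cap) → 250 left.
ICU takes 140 more to reach its cap of 160 → 110 left.
Only 110 left; Surgery takes them to reach 140.
Total = 250×180 + 160×160 + 70×20 + 90×140 + 190×110 + 290×110 + 300×110 = 170400.

170400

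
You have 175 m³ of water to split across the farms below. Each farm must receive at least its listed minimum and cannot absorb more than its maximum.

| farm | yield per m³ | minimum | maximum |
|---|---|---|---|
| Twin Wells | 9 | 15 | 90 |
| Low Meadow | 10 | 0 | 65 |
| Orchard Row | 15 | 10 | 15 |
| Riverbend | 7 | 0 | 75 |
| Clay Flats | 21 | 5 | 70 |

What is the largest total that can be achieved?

2570

Meeting every minimum uses 15+0+10+0+5 = 30 m³, leaving 145.
Order the farms by yield per m³: Clay Flats 21 > Orchard Row 15 > Low Meadow 10 > Twin Wells 9 > Riverbend 7.
Clay Flats takes 65 more to reach its cap of 70 → 80 left.
Orchard Row takes 5 more to reach its cap of 15 → 75 left.
Low Meadow: +65 to 65 (cap) → 10 left.
Twin Wells: +10 (room for 75) → 25. Pool exhausted.
Total = 9×25 + 10×65 + 15×15 + 21×70 = 2570.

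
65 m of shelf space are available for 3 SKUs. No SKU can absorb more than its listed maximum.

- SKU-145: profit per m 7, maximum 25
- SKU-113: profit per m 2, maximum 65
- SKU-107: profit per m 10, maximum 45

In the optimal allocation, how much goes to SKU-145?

20

Order the SKUs by profit per m: SKU-107 10 > SKU-145 7 > SKU-113 2.
Give SKU-107 45 to hit its cap of 45 ; 20 left.
SKU-145: +20 (room for 25) → 20. Pool exhausted.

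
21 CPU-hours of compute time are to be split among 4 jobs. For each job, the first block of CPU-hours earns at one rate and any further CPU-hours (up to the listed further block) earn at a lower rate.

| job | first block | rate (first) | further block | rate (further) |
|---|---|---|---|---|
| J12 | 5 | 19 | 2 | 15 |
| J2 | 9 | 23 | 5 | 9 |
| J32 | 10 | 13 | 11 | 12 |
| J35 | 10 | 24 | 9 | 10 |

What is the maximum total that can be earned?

485

Rank every tier by rate: J35/T1 24 > J2/T1 23 > J12/T1 19 > J12/T2 15 > J32/T1 13 > J32/T2 12 > J35/T2 10 > J2/T2 9.
Fill J35 T1 block (10 at 24) ; 11 left.
J2/T1 (23): +9 ; 2 left.
J12 T1 at 19: only 2 left, fill 2.
Total = 24×10 + 23×9 + 19×2 = 485.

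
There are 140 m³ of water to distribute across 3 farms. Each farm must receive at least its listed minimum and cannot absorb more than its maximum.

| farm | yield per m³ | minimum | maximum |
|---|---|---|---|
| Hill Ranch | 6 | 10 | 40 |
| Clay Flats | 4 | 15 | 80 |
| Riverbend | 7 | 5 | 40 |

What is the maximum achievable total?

760

Meeting every minimum uses 10+15+5 = 30 m³, leaving 110.
Order the farms by yield per m³: Riverbend 7 > Hill Ranch 6 > Clay Flats 4.
Riverbend: +35 to 40 (cap) → 75 left.
Hill Ranch takes 30 more to reach its cap of 40 → 45 left.
Clay Flats has room for 65 more but only 45 remain, so it gets 60.
Total = 6×40 + 4×60 + 7×40 = 760.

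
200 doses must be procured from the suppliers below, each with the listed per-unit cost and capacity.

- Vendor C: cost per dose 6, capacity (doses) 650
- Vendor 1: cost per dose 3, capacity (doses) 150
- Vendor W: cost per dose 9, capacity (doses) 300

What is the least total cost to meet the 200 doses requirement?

Cheapest first:
Take 150 from Vendor 1 at 3 — need 50 more.
Vendor C (6): take the remaining 50 — done.
Vendor W: unused.
Cost = 150×3 + 50×6 = 750.

750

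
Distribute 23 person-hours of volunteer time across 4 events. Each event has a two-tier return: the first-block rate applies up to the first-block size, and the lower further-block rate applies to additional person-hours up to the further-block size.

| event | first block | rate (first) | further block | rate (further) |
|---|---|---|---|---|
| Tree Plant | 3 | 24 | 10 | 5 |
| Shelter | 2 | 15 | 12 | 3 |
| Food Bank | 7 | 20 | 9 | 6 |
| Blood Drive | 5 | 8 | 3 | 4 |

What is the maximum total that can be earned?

318

Treat each block as its own option and order by rate: Tree Plant/first 24 > Food Bank/first 20 > Shelter/first 15 > Blood Drive/first 8 > Food Bank/second 6 > Tree Plant/second 5 > Blood Drive/second 4 > Shelter/second 3.
Tree Plant/first (24): +3 ; 20 left.
Fill Food Bank first block (7 at 20) ; 13 left.
Fill Shelter first block (2 at 15) ; 11 left.
Blood Drive/first (8): +5 ; 6 left.
6 remain; put them into Food Bank second at 6.
Total = 24×3 + 20×7 + 15×2 + 8×5 + 6×6 = 318.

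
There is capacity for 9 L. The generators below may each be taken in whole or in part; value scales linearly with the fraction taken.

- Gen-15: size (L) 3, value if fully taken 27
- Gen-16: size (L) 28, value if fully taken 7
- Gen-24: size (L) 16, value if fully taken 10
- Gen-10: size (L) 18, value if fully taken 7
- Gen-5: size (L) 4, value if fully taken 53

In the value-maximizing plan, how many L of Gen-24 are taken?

Best value per unit of size first: Gen-5 53/4≈13.2, Gen-15 27/3≈9, Gen-24 10/16≈0.625, Gen-10 7/18≈0.389, Gen-16 7/28≈0.25.
All 4 L of Gen-5 fit (value 53) — 5 remain.
Take all of Gen-15 (3 L, value 27) — 2 L left.
2 L left: a 2/16 share of Gen-24 gives 10×2/16 = 1.25.

2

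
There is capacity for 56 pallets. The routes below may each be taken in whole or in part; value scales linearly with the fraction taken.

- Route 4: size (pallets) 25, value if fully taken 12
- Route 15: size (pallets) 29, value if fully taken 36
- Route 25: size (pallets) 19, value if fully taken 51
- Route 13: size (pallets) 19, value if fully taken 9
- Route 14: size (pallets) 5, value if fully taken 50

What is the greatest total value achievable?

Best value per unit of size first: Route 14 50/5≈10, Route 25 51/19≈2.68, Route 15 36/29≈1.24, Route 4 12/25≈0.48, Route 13 9/19≈0.474.
All 5 pallets of Route 14 fit (value 50) ; 51 remain.
Route 25: take in full, 19 pallets for value 51 ; 32 left.
Take all of Route 15 (29 pallets, value 36) ; 3 pallets left.
3 pallets left: a 3/25 share of Route 4 gives 12×3/25 = 1.44.
Total value = 138.44.

138.44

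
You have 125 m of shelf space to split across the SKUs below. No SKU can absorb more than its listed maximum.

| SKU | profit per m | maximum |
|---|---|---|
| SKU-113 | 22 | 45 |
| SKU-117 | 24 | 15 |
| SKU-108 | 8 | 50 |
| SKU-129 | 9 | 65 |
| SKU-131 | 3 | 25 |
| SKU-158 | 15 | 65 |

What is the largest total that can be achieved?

Order the SKUs by profit per m: SKU-117 24 > SKU-113 22 > SKU-158 15 > SKU-129 9 > SKU-108 8 > SKU-131 3.
Give SKU-117 15 to hit its cap of 15 → 110 left.
SKU-113 takes 45 to reach its cap of 45 → 65 left.
SKU-158: +65 to 65 (cap) → 0 left.
Total = 22×45 + 24×15 + 15×65 = 2325.

2325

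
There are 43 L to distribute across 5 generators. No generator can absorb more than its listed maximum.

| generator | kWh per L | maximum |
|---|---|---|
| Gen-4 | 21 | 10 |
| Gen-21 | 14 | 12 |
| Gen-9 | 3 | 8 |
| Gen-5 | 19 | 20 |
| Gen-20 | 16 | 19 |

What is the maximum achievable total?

Order the generators by kWh per L: Gen-4 21 > Gen-5 19 > Gen-20 16 > Gen-21 14 > Gen-9 3.
Give Gen-4 10 to hit its cap of 10 → 33 left.
Gen-5 takes 20 to reach its cap of 20 → 13 left.
Gen-20 has room for 19 but only 13 remain, so it gets 13.
Total = 21×10 + 19×20 + 16×13 = 798.

798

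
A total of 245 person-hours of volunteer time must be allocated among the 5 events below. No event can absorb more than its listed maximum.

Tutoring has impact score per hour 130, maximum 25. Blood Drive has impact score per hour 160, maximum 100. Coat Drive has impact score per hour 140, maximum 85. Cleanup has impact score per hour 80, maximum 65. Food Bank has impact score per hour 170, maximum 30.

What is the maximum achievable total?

Highest impact score per hour first: Food Bank 170 > Blood Drive 160 > Coat Drive 140 > Tutoring 130 > Cleanup 80.
Food Bank takes 30 to reach its cap of 30 ; 215 left.
Give Blood Drive 100 to hit its cap of 100 ; 115 left.
Give Coat Drive 85 to hit its cap of 85 ; 30 left.
Tutoring: +25 to 25 (cap) ; 5 left.
Only 5 left; Cleanup takes them to reach 5.
Total = 130×25 + 160×100 + 140×85 + 80×5 + 170×30 = 36650.

36650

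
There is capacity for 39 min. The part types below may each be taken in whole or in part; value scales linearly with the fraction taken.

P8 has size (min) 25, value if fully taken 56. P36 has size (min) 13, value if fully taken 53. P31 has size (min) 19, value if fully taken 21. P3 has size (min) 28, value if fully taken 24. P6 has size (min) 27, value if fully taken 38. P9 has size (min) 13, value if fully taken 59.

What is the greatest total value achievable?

141.12

Sort by value density: P9 59/13≈4.54, P36 53/13≈4.08, P8 56/25≈2.24, P6 38/27≈1.41, P31 21/19≈1.11, P3 24/28≈0.857.
All 13 min of P9 fit (value 59) — 26 remain.
Take all of P36 (13 min, value 53) — 13 min left.
Only 13 min remain; take 13/25 of P8 for value 56×13/25 = 29.12.
Total value = 141.12.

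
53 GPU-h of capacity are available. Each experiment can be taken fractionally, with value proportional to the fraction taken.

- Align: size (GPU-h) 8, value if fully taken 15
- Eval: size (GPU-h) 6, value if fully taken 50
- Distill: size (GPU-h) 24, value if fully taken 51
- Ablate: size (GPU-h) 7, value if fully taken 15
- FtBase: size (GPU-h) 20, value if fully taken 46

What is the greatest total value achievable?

Rank by value-to-size ratio: Eval 50/6≈8.33, FtBase 46/20≈2.3, Ablate 15/7≈2.14, Distill 51/24≈2.12, Align 15/8≈1.88.
Take all of Eval (6 GPU-h, value 50) — 47 GPU-h left.
Take all of FtBase (20 GPU-h, value 46) — 27 GPU-h left.
Take all of Ablate (7 GPU-h, value 15) — 20 GPU-h left.
Fill the last 20 GPU-h with part of Distill: 20/24 of it earns 42.5.
Total value = 153.5.

153.5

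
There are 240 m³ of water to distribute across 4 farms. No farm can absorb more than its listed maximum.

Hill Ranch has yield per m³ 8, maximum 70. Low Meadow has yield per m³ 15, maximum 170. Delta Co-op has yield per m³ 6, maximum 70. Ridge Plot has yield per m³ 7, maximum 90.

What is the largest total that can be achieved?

Rank by yield per m³: Low Meadow 15 > Hill Ranch 8 > Ridge Plot 7 > Delta Co-op 6.
Low Meadow takes 170 to reach its cap of 170 → 70 left.
Hill Ranch: +70 to 70 (cap) → 0 left.
Total = 8×70 + 15×170 = 3110.

3110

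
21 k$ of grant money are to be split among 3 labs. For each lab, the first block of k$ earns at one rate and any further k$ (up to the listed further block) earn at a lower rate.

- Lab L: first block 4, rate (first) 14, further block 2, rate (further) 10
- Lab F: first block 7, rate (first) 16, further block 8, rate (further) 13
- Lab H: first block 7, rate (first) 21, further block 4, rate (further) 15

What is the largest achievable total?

361

Order all 6 blocks by rate: Lab H/first 21 > Lab F/first 16 > Lab H/second 15 > Lab L/first 14 > Lab F/second 13 > Lab L/second 10.
Fill Lab H first block (7 at 21) → 14 left.
Lab F first at 16: fill all 7 → 7 left.
Lab H second at 15: fill all 4 → 3 left.
Lab L first at 14: only 3 left, fill 3.
Total = 21×7 + 16×7 + 15×4 + 14×3 = 361.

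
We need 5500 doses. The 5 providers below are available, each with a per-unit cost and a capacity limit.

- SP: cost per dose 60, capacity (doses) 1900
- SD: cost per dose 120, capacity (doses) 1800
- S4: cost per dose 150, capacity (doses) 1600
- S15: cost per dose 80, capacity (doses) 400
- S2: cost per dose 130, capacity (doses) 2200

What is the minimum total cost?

544000

Cheapest first:
SP (60): use full 1900 → 3600 doses to go.
S15 at 80: take all 400 doses → 3200 still needed.
SD at 120: take all 1800 doses → 1400 still needed.
S2 at 130: take 1400 of its 2200 → requirement met.
S4: unused.
Cost = 1900×60 + 400×80 + 1800×120 + 1400×130 = 544000.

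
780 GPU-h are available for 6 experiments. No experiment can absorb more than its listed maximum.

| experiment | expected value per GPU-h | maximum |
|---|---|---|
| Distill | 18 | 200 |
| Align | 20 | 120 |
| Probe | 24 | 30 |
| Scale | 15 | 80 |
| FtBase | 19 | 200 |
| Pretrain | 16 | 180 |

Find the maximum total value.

Rank by expected value per GPU-h: Probe 24 > Align 20 > FtBase 19 > Distill 18 > Pretrain 16 > Scale 15.
Give Probe 30 to hit its cap of 30 ; 750 left.
Give Align 120 to hit its cap of 120 ; 630 left.
FtBase: +200 to 200 (cap) ; 430 left.
Distill: +200 to 200 (cap) ; 230 left.
Give Pretrain 180 to hit its cap of 180 ; 50 left.
Scale has room for 80 but only 50 remain, so it gets 50.
Total = 18×200 + 20×120 + 24×30 + 15×50 + 19×200 + 16×180 = 14150.

14150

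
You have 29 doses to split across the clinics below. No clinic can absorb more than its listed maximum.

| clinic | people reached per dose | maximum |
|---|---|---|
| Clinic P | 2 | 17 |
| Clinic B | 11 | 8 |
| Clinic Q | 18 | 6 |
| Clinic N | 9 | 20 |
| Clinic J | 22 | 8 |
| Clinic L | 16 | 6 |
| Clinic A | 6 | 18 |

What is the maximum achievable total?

Highest people reached per dose first: Clinic J 22 > Clinic Q 18 > Clinic L 16 > Clinic B 11 > Clinic N 9 > Clinic A 6 > Clinic P 2.
Clinic J: +8 to 8 (cap) ; 21 left.
Clinic Q: +6 to 6 (cap) ; 15 left.
Give Clinic L 6 to hit its cap of 6 ; 9 left.
Clinic B takes 8 to reach its cap of 8 ; 1 left.
Clinic N has room for 20 but only 1 remain, so it gets 1.
Total = 11×8 + 18×6 + 9×1 + 22×8 + 16×6 = 477.

477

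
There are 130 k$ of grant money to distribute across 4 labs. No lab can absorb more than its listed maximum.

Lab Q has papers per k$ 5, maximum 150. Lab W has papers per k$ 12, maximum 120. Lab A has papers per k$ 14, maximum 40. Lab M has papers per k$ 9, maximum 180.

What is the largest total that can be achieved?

Highest papers per k$ first: Lab A 14 > Lab W 12 > Lab M 9 > Lab Q 5.
Lab A takes 40 to reach its cap of 40 — 90 left.
Lab W has room for 120 but only 90 remain, so it gets 90.
Total = 12×90 + 14×40 = 1640.

1640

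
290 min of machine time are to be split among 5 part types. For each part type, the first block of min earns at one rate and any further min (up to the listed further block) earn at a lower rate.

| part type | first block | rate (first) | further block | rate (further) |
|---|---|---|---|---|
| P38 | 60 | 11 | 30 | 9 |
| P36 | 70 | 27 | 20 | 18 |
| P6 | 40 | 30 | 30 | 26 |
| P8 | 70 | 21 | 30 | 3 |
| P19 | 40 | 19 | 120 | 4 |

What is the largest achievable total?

Treat each block as its own option and order by rate: P6/tier1 30 > P36/tier1 27 > P6/tier2 26 > P8/tier1 21 > P19/tier1 19 > P36/tier2 18 > P38/tier1 11 > P38/tier2 9 > P19/tier2 4 > P8/tier2 3.
P6 tier1 at 30: fill all 40 → 250 left.
P36/tier1 (27): +70 → 180 left.
P6 tier2 at 26: fill all 30 → 150 left.
Fill P8 tier1 block (70 at 21) → 80 left.
P19 tier1 at 19: fill all 40 → 40 left.
P36 tier2 at 18: fill all 20 → 20 left.
20 remain; put them into P38 tier1 at 11.
Total = 30×40 + 27×70 + 26×30 + 21×70 + 19×40 + 18×20 + 11×20 = 6680.

6680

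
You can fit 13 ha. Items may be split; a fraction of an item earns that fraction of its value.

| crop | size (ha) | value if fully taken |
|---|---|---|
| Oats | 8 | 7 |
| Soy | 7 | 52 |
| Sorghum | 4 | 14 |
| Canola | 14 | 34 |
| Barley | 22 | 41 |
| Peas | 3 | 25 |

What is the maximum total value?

Rank by value-to-size ratio: Peas 25/3≈8.33, Soy 52/7≈7.43, Sorghum 14/4≈3.5, Canola 34/14≈2.43, Barley 41/22≈1.86, Oats 7/8≈0.875.
Peas: take in full, 3 ha for value 25 ; 10 left.
All 7 ha of Soy fit (value 52) ; 3 remain.
3 ha left: a 3/4 share of Sorghum gives 14×3/4 = 10.5.
Total value = 87.5.

87.5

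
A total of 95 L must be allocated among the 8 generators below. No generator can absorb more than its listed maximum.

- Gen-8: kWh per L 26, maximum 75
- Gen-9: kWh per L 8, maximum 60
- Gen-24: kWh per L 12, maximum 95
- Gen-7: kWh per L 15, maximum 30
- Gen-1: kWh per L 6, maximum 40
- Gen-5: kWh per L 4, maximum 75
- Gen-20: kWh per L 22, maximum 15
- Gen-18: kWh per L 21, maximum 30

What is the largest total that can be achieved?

2385

Rank by kWh per L: Gen-8 26 > Gen-20 22 > Gen-18 21 > Gen-7 15 > Gen-24 12 > Gen-9 8 > Gen-1 6 > Gen-5 4.
Gen-8: +75 to 75 (cap) → 20 left.
Give Gen-20 15 to hit its cap of 15 → 5 left.
Only 5 left; Gen-18 takes them to reach 5.
Total = 26×75 + 22×15 + 21×5 = 2385.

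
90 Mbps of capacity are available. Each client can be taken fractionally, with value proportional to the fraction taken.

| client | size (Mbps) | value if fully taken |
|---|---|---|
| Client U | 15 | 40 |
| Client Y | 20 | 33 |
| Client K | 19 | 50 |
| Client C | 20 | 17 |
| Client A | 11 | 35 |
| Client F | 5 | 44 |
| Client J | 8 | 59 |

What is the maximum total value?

Rank by value-to-size ratio: Client F 44/5≈8.8, Client J 59/8≈7.38, Client A 35/11≈3.18, Client U 40/15≈2.67, Client K 50/19≈2.63, Client Y 33/20≈1.65, Client C 17/20≈0.85.
Take all of Client F (5 Mbps, value 44) ; 85 Mbps left.
Take all of Client J (8 Mbps, value 59) ; 77 Mbps left.
Take all of Client A (11 Mbps, value 35) ; 66 Mbps left.
Take all of Client U (15 Mbps, value 40) ; 51 Mbps left.
Client K: take in full, 19 Mbps for value 50 ; 32 left.
All 20 Mbps of Client Y fit (value 33) ; 12 remain.
Only 12 Mbps remain; take 12/20 of Client C for value 17×12/20 = 10.2.
Total value = 271.2.

271.2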